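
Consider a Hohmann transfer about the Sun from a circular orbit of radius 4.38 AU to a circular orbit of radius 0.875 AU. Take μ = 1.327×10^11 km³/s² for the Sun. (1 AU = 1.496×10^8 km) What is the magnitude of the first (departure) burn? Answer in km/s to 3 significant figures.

In km: r₁ = 4.38 × 1.496×10^8 = 6.55248×10^8 km; r₂ = 0.875 × 1.496×10^8 = 1.309×10^8 km.
The Hohmann ellipse has a_t = (r₁ + r₂)/2 = 3.93074×10^8 km.
On the circular orbit at r = 6.55248×10^8 km, v_c = √(μ/r) = 14.231 km/s.
Transfer-orbit speed at the same r (vis-viva, a = a_t): v_t = √[μ(2/r − 1/a_t)] = 8.2123 km/s.
Δv₁ = |v_t − v_c| = |8.2123 − 14.231| = 6.019 km/s.

Δv₁ = 6.02 km/s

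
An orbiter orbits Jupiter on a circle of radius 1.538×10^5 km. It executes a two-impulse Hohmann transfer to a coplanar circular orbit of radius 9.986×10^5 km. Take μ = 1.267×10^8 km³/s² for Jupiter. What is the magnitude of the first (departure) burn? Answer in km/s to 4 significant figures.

Δv₁ = 9.083 km/s

The Hohmann ellipse has a_t = (r₁ + r₂)/2 = 5.762×10^5 km.
Circular speed at r = 1.538×10^5 km: v_c = √(μ/r) = 28.702 km/s.
Transfer-orbit speed at the same r (vis-viva, a = a_t): v_t = √[μ(2/r − 1/a_t)] = 37.785 km/s.
Δv₁ = |v_t − v_c| = |37.785 − 28.702| = 9.083 km/s.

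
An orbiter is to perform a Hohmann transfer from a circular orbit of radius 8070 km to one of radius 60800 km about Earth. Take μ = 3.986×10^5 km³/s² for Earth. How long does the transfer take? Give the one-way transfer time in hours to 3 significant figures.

t = 8.83 hours

Semi-major axis of the transfer orbit: a_t = (8070 + 60800)/2 = 34435 km.
By Kepler's third law the transfer-orbit period is T = 2π√(a_t³/μ), so t = T/2 = 31800 s.
Converting: 31800 s ÷ 3600 s/hour = 8.83 hours.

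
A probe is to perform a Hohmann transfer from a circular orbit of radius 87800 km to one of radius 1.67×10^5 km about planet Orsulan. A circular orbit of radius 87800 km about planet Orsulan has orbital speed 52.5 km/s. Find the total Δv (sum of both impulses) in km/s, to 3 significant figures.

Δv = 14.1 km/s

From the circular-orbit relation v² = μ/r at r = 87800 km: μ = v²r = (52.5)² × 87800 = 2.41999×10^8 km³/s².
The Hohmann ellipse has a_t = (r₁ + r₂)/2 = 1.274×10^5 km.
At r₁ the circular-orbit speed is v₁ = √(μ/r₁) = 52.500 km/s.
On the transfer ellipse at r₁, vis-viva equation gives v_p = √[μ(2/r₁ − 1/a_t)] = 60.108 km/s.
First burn Δv₁ = |v_p − v₁| = 7.608 km/s.
At r₂, v₂ = √(μ/r₂) = 38.067 km/s.
Transfer-orbit speed at r₂: v_a = √[μ(2/r₂ − 1/a_t)] = 31.602 km/s.
Second burn Δv₂ = |v₂ − v_a| = 6.465 km/s.
Total Δv = Δv₁ + Δv₂ = 14.07 km/s.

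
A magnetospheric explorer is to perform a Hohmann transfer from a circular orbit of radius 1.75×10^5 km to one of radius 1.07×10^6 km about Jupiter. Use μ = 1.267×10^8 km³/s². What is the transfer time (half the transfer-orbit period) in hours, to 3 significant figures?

The Hohmann ellipse has a_t = (r₁ + r₂)/2 = 6.225×10^5 km.
By Kepler's third law the transfer-orbit period is T = 2π√(a_t³/μ), so t = T/2 = 1.371×10^5 s.
Converting: 1.371×10^5 s ÷ 3600 s/hour = 38.1 hours.

t = 38.1 hours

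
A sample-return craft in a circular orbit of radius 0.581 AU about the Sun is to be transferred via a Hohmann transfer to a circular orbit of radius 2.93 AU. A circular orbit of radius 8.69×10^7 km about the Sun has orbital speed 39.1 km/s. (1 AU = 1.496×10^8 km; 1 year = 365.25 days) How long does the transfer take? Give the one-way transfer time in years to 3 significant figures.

From the circular-orbit relation v² = μ/r at r = 8.69×10^7 km: μ = v²r = (39.1)² × 8.69×10^7 = 1.32854×10^11 km³/s².
In km: r₁ = 0.581 × 1.496×10^8 = 8.69176×10^7 km; r₂ = 2.93 × 1.496×10^8 = 4.38328×10^8 km.
Transfer-ellipse semi-major axis a_t = (r₁ + r₂)/2 = (8.69176×10^7 + 4.38328×10^8)/2 = 2.626228×10^8 km.
By Kepler's third law the transfer-orbit period is T = 2π√(a_t³/μ), so t = T/2 = 3.668×10^7 s.
Converting: 3.668×10^7 s ÷ 3.15576×10^7 s/year (365.25 × 86400) = 1.16 years.

t = 1.16 years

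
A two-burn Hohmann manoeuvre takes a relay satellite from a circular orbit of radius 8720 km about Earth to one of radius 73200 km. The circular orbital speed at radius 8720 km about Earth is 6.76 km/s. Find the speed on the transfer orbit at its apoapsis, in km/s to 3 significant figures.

v = 1.08 km/s

From the circular-orbit relation v² = μ/r at r = 8720 km: μ = v²r = (6.76)² × 8720 = 3.98483×10^5 km³/s².
Transfer-ellipse semi-major axis a_t = (r₁ + r₂)/2 = (8720 + 73200)/2 = 40960 km.
At apoapsis, r = 73200 km.
Vis-viva: v = √[μ(2/r − 1/a_t)] = √[3.98483×10^5 × (2/73200 − 1/40960)] = 1.077 km/s.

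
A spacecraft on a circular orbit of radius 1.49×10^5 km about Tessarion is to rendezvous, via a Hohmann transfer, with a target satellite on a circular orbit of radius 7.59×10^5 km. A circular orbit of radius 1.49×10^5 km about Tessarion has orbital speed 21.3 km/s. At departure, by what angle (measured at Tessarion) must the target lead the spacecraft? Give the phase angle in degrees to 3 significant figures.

From the circular-orbit relation v² = μ/r at r = 1.49×10^5 km: μ = v²r = (21.3)² × 1.49×10^5 = 6.75998×10^7 km³/s².
Semi-major axis of the transfer orbit: a_t = (1.490×10^5 + 7.590×10^5)/2 = 4.540×10^5 km.
Transfer time t = π√(a_t³/μ) = 1.1689×10^5 s.
Target angular speed ω₂ = √(μ/r₂³) = 1.2434×10^-5 rad/s.
Angle swept by the target during transfer: ω₂·t = 1.4534 rad = 83.27°.
Arrival is 180° from departure on the ellipse, so φ = 180° − 83.27° = 96.7°.

φ = 96.7°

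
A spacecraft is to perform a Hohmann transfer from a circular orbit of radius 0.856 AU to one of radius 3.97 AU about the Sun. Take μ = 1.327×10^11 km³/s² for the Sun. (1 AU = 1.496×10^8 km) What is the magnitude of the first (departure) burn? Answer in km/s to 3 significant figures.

Δv₁ = 9.10 km/s

In km: r₁ = 0.856 × 1.496×10^8 = 1.280576×10^8 km; r₂ = 3.97 × 1.496×10^8 = 5.93912×10^8 km.
Semi-major axis of the transfer orbit: a_t = (1.280576×10^8 + 5.93912×10^8)/2 = 3.609848×10^8 km.
Circular speed at r = 1.280576×10^8 km: v_c = √(μ/r) = 32.19 km/s.
Transfer-orbit speed at the same r (vis-viva, a = a_t): v_t = √[μ(2/r − 1/a_t)] = 41.29 km/s.
Δv₁ = |v_t − v_c| = |41.29 − 32.19| = 9.100 km/s.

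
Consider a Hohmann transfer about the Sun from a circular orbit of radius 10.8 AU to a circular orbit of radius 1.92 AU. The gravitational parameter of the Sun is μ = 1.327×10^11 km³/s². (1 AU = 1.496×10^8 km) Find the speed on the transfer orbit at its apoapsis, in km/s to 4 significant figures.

v = 4.979 km/s

In km: r₁ = 10.8 × 1.496×10^8 = 1.61568×10^9 km; r₂ = 1.92 × 1.496×10^8 = 2.87232×10^8 km.
The Hohmann ellipse has a_t = (r₁ + r₂)/2 = 9.51456×10^8 km.
The apoapsis of the transfer ellipse is at r = 1.61568×10^9 km.
Applying v² = μ(2/r − 1/a_t): v = 4.979 km/s.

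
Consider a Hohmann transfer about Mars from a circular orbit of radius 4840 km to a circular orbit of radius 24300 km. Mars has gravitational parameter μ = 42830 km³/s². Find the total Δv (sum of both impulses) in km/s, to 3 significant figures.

Δv = 1.43 km/s

Transfer-ellipse semi-major axis a_t = (r₁ + r₂)/2 = (4840 + 24300)/2 = 14570 km.
Circular speed at r₁: v₁ = √(μ/r₁) = √(42830/4840) = 2.975 km/s.
On the transfer ellipse at r₁, v² = μ(2/r − 1/a) gives v_p = √[μ(2/r₁ − 1/a_t)] = 3.842 km/s.
First burn Δv₁ = |v_p − v₁| = 0.8670 km/s.
At r₂, v₂ = √(μ/r₂) = 1.3276 km/s.
Transfer-orbit speed at r₂: v_a = √[μ(2/r₂ − 1/a_t)] = 0.76518 km/s.
Second burn Δv₂ = |v₂ − v_a| = 0.5624 km/s.
Total Δv = Δv₁ + Δv₂ = 1.429 km/s.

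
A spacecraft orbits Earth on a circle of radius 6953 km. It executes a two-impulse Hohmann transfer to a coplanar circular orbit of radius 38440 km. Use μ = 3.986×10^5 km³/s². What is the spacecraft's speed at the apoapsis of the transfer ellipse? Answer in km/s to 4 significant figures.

The Hohmann ellipse has a_t = (r₁ + r₂)/2 = 22696.5 km.
At apoapsis, r = 38440 km.
From the vis-viva equation, v = √[μ(2/r − 1/a_t)] = 1.782 km/s.

v = 1.782 km/s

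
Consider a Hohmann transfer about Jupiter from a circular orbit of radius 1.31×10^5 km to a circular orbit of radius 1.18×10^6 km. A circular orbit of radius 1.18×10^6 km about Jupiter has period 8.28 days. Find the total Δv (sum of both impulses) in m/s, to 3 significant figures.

From Kepler's third law T² = 4π²r³/μ at r = 1.18×10^6 km, T = 8.28 days = 8.28 × 86400 s = 7.15392×10^5 s: μ = 4π²r³/T² = 1.26741×10^8 km³/s².
The Hohmann ellipse has a_t = (r₁ + r₂)/2 = 6.555×10^5 km.
Circular speed at r₁: v₁ = √(μ/r₁) = √(1.26741×10^8/1.310×10^5) = 31.10 km/s.
On the transfer ellipse at r₁, vis-viva gives v_p = √[μ(2/r₁ − 1/a_t)] = 41.73 km/s.
First burn Δv₁ = |v_p − v₁| = 10.63 km/s.
Circular speed at r₂: v₂ = √(μ/r₂) = 10.364 km/s.
Transfer-orbit speed at r₂: v_a = √[μ(2/r₂ − 1/a_t)] = 4.6331 km/s.
Second burn Δv₂ = |v₂ − v_a| = 5.731 km/s.
Total Δv = Δv₁ + Δv₂ = 16.36 km/s.

Δv = 16400 m/s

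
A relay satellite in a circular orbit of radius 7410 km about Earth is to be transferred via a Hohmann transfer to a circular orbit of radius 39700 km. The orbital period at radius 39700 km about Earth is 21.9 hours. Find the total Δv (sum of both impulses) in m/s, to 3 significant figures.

From Kepler's third law T² = 4π²r³/μ at r = 39700 km, T = 21.9 hours = 21.9 × 3600 s = 78840 s: μ = 4π²r³/T² = 3.97409×10^5 km³/s².
Semi-major axis of the transfer orbit: a_t = (7410 + 39700)/2 = 23555 km.
Circular speed at r₁: v₁ = √(μ/r₁) = √(3.97409×10^5/7410) = 7.323 km/s.
Transfer-orbit speed at r₁ (v² = μ(2/r − 1/a)): v_p = √[μ(2/r₁ − 1/a_t)] = 9.507 km/s.
First burn Δv₁ = |v_p − v₁| = 2.184 km/s.
Circular speed at r₂: v₂ = √(μ/r₂) = 3.164 km/s.
Transfer-orbit speed at r₂: v_a = √[μ(2/r₂ − 1/a_t)] = 1.775 km/s.
Second burn Δv₂ = |v₂ − v_a| = 1.389 km/s.
Total Δv = Δv₁ + Δv₂ = 3.573 km/s.

Δv = 3570 m/s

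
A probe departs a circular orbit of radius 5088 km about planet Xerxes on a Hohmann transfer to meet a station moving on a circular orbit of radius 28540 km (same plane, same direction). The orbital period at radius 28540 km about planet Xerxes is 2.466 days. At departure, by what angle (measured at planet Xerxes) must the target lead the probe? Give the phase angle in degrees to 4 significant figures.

φ = 98.60°

From Kepler's third law T² = 4π²r³/μ at r = 28540 km, T = 2.466 days = 2.466 × 86400 s = 2.130624×10^5 s: μ = 4π²r³/T² = 20216.6 km³/s².
The Hohmann ellipse has a_t = (r₁ + r₂)/2 = 16814 km.
The half-period of the transfer ellipse is t = π√(a_t³/μ) = 48172.86 s.
The target's mean motion on its circular orbit is ω₂ = √(μ/r₂³) = 2.948988×10^-5 rad/s.
Angle swept by the target during transfer: ω₂·t = 1.420612 rad = 81.40°.
Arrival is 180° from departure on the ellipse, so φ = 180° − 81.40° = 98.60°.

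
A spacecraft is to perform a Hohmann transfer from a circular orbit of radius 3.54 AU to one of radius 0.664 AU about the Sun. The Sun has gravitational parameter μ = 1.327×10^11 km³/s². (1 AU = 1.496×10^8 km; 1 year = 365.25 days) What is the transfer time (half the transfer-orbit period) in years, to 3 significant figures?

In km: r₁ = 3.54 × 1.496×10^8 = 5.29584×10^8 km; r₂ = 0.664 × 1.496×10^8 = 9.93344×10^7 km.
The Hohmann ellipse has a_t = (r₁ + r₂)/2 = 3.144592×10^8 km.
By Kepler's third law the transfer-orbit period is T = 2π√(a_t³/μ), so t = T/2 = 4.809×10^7 s.
Converting: 4.809×10^7 s ÷ 3.15576×10^7 s/year (365.25 × 86400) = 1.52 years.

t = 1.52 years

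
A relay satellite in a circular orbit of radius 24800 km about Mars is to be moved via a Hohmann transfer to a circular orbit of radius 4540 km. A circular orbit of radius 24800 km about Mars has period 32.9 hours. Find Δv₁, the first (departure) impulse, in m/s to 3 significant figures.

From Kepler's third law T² = 4π²r³/μ at r = 24800 km, T = 32.9 hours = 32.9 × 3600 s = 1.1844×10^5 s: μ = 4π²r³/T² = 42925.8 km³/s².
Semi-major axis of the transfer orbit: a_t = (24800 + 4540)/2 = 14670 km.
On the circular orbit at r = 24800 km, v_c = √(μ/r) = 1.3156 km/s.
Vis-viva on the transfer ellipse at r = 24800 km gives v_t = √[μ(2/r − 1/a_t)] = 0.73189 km/s.
Δv₁ = |v_t − v_c| = |0.73189 − 1.3156| = 0.5837 km/s.

Δv₁ = 584 m/s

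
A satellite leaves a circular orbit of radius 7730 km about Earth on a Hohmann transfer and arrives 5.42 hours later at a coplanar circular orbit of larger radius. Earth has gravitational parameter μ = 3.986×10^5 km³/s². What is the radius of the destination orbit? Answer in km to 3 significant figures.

Transfer time t = 5.42 hours = 19512 s, and t = π√(a_t³/μ).
So a_t = (μ t²/π²)^(1/3) = (3.986×10^5 × (19512)² / π²)^(1/3) = 24866 km.
Since a_t = (r₁ + r₂)/2, r₂ = 2a_t − r₁ = 2×24866 − 7730 = 42002 km.

r₂ = 42000 km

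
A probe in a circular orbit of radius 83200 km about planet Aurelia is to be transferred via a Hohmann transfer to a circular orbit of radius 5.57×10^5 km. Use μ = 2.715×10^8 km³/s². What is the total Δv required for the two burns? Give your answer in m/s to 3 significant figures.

Δv = 29100 m/s

The Hohmann ellipse has a_t = (r₁ + r₂)/2 = 3.201×10^5 km.
Circular speed at r₁: v₁ = √(μ/r₁) = √(2.715×10^8/83200) = 57.12 km/s.
Transfer-orbit speed at r₁ (vis-viva equation): v_p = √[μ(2/r₁ − 1/a_t)] = 75.35 km/s.
First burn Δv₁ = |v_p − v₁| = 18.23 km/s.
At r₂, v₂ = √(μ/r₂) = 22.08 km/s.
Transfer-orbit speed at r₂: v_a = √[μ(2/r₂ − 1/a_t)] = 11.26 km/s.
Second burn Δv₂ = |v₂ − v_a| = 10.82 km/s.
Total Δv = Δv₁ + Δv₂ = 29.05 km/s.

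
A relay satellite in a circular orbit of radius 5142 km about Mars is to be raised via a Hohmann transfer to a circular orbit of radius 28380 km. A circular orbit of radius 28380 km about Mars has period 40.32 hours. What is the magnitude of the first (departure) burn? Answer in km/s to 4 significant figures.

From Kepler's third law T² = 4π²r³/μ at r = 28380 km, T = 40.32 hours = 40.32 × 3600 s = 1.45152×10^5 s: μ = 4π²r³/T² = 42830.3 km³/s².
Semi-major axis of the transfer orbit: a_t = (5142 + 28380)/2 = 16761 km.
On the circular orbit at r = 5142 km, v_c = √(μ/r) = 2.8861 km/s.
Transfer-orbit speed at the same r (vis-viva, a = a_t): v_t = √[μ(2/r − 1/a_t)] = 3.7555 km/s.
Δv₁ = |v_t − v_c| = |3.7555 − 2.8861| = 0.8694 km/s.

Δv₁ = 0.8694 km/s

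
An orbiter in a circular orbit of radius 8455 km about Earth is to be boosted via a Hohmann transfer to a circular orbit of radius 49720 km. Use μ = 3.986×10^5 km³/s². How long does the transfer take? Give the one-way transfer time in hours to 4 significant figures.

t = 6.857 hours

Semi-major axis of the transfer orbit: a_t = (8455 + 49720)/2 = 29087.5 km.
By Kepler's third law the transfer-orbit period is T = 2π√(a_t³/μ), so t = T/2 = 24685 s.
Converting: 24685 s ÷ 3600 s/hour = 6.857 hours.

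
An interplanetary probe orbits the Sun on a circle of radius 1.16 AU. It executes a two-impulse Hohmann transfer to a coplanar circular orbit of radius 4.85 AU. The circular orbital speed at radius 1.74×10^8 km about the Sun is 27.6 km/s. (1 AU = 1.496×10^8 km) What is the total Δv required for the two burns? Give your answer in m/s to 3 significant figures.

From the circular-orbit relation v² = μ/r at r = 1.74×10^8 km: μ = v²r = (27.6)² × 1.74×10^8 = 1.32546×10^11 km³/s².
In km: r₁ = 1.16 × 1.496×10^8 = 1.73536×10^8 km; r₂ = 4.85 × 1.496×10^8 = 7.2556×10^8 km.
Transfer-ellipse semi-major axis a_t = (r₁ + r₂)/2 = (1.73536×10^8 + 7.2556×10^8)/2 = 4.49548×10^8 km.
At r₁ the circular-orbit speed is v₁ = √(μ/r₁) = 27.637 km/s.
On the transfer ellipse at r₁, vis-viva equation gives v_p = √[μ(2/r₁ − 1/a_t)] = 35.111 km/s.
First burn Δv₁ = |v_p − v₁| = 7.474 km/s.
At r₂, v₂ = √(μ/r₂) = 13.516 km/s.
Transfer-orbit speed at r₂: v_a = √[μ(2/r₂ − 1/a_t)] = 8.3976 km/s.
Second burn Δv₂ = |v₂ − v_a| = 5.118 km/s.
Δv = Δv₁ + Δv₂ = 7.474 + 5.118 = 12.59 km/s.

Δv = 12600 m/s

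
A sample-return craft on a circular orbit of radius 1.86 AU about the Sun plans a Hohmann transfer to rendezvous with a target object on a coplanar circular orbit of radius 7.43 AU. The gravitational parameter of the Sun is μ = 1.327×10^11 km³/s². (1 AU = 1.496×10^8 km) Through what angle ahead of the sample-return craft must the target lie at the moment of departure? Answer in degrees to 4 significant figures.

In km: r₁ = 1.86 × 1.496×10^8 = 2.78256×10^8 km; r₂ = 7.43 × 1.496×10^8 = 1.111528×10^9 km.
Semi-major axis of the transfer orbit: a_t = (2.78256×10^8 + 1.111528×10^9)/2 = 6.94892×10^8 km.
The half-period of the transfer ellipse is t = π√(a_t³/μ) = 1.5798×10^8 s.
Target angular speed ω₂ = √(μ/r₂³) = 9.8300×10^-9 rad/s.
Angle swept by the target during transfer: ω₂·t = 1.5529 rad = 88.97°.
The sample-return craft traverses 180° on the transfer ellipse, so the target must lead by 180° − 88.97° = 91.03°.

φ = 91.03°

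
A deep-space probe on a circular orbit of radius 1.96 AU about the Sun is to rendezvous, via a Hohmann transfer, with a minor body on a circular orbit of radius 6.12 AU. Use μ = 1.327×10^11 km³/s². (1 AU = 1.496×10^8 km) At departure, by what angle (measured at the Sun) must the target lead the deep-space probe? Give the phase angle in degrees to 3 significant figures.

In km: r₁ = 1.96 × 1.496×10^8 = 2.93216×10^8 km; r₂ = 6.12 × 1.496×10^8 = 9.15552×10^8 km.
Semi-major axis of the transfer orbit: a_t = (2.93216×10^8 + 9.15552×10^8)/2 = 6.04384×10^8 km.
Transfer time t = π√(a_t³/μ) = 1.281×10^8 s.
Target angular speed ω₂ = √(μ/r₂³) = 1.315×10^-8 rad/s.
Angle swept by the target during transfer: ω₂·t = 1.685 rad = 96.54°.
Arrival is 180° from departure on the ellipse, so φ = 180° − 96.54° = 83.5°.

φ = 83.5°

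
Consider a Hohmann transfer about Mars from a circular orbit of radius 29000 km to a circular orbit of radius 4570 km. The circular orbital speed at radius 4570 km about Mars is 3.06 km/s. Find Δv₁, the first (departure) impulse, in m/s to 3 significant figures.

Δv₁ = 581 m/s

From the circular-orbit relation v² = μ/r at r = 4570 km: μ = v²r = (3.06)² × 4570 = 42791.7 km³/s².
Transfer-ellipse semi-major axis a_t = (r₁ + r₂)/2 = (29000 + 4570)/2 = 16785 km.
On the circular orbit at r = 29000 km, v_c = √(μ/r) = 1.2147 km/s.
Vis-viva on the transfer ellipse at r = 29000 km gives v_t = √[μ(2/r − 1/a_t)] = 0.63384 km/s.
Δv₁ = |v_t − v_c| = |0.63384 − 1.2147| = 0.5809 km/s.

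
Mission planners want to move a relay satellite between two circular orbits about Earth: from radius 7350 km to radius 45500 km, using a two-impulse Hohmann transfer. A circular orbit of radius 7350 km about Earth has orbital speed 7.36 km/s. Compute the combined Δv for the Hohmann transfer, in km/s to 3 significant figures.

Δv = 3.70 km/s

From the circular-orbit relation v² = μ/r at r = 7350 km: μ = v²r = (7.36)² × 7350 = 3.98147×10^5 km³/s².
The Hohmann ellipse has a_t = (r₁ + r₂)/2 = 26425 km.
Circular speed at r₁: v₁ = √(μ/r₁) = √(3.98147×10^5/7350) = 7.360 km/s.
Transfer-orbit speed at r₁ (v² = μ(2/r − 1/a)): v_p = √[μ(2/r₁ − 1/a_t)] = 9.658 km/s.
First burn Δv₁ = |v_p − v₁| = 2.298 km/s.
Circular speed at r₂: v₂ = √(μ/r₂) = 2.958 km/s.
Transfer-orbit speed at r₂: v_a = √[μ(2/r₂ − 1/a_t)] = 1.560 km/s.
Second burn Δv₂ = |v₂ − v_a| = 1.398 km/s.
Total Δv = Δv₁ + Δv₂ = 3.696 km/s.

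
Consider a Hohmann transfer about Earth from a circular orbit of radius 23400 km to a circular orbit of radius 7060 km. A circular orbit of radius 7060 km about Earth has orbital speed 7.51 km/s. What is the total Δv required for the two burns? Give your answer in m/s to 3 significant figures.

From the circular-orbit relation v² = μ/r at r = 7060 km: μ = v²r = (7.51)² × 7060 = 3.98185×10^5 km³/s².
Transfer-ellipse semi-major axis a_t = (r₁ + r₂)/2 = (23400 + 7060)/2 = 15230 km.
At r₁ the circular-orbit speed is v₁ = √(μ/r₁) = 4.1251 km/s.
On the transfer ellipse at r₁, vis-viva gives v_a = √[μ(2/r₁ − 1/a_t)] = 2.8086 km/s.
First burn Δv₁ = |v_a − v₁| = 1.3165 km/s.
At r₂, v₂ = √(μ/r₂) = 7.5100 km/s.
Transfer-orbit speed at r₂: v_p = √[μ(2/r₂ − 1/a_t)] = 9.3089 km/s.
Second burn Δv₂ = |v₂ − v_p| = 1.7989 km/s.
Total Δv = Δv₁ + Δv₂ = 3.115 km/s.

Δv = 3120 m/s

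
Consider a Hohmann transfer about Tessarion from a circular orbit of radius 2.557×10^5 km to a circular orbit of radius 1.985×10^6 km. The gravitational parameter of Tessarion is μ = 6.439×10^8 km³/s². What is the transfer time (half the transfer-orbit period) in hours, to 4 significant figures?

t = 40.78 hours

Transfer-ellipse semi-major axis a_t = (r₁ + r₂)/2 = (2.557×10^5 + 1.985×10^6)/2 = 1.12035×10^6 km.
Half the transfer-orbit period gives t = π√(a_t³/μ) = 1.468×10^5 s.
Converting: 1.468×10^5 s ÷ 3600 s/hour = 40.78 hours.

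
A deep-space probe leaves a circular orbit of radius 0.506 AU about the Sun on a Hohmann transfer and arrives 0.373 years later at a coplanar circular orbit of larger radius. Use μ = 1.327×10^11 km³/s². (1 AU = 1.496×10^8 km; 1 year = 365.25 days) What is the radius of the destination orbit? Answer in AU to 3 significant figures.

r₂ = 1.14 AU

In km: r₁ = 0.506 × 1.496×10^8 = 7.56976×10^7 km.
Transfer time t = 0.373 years × 365.25 × 86400 s = 1.17709848×10^7 s, and t = π√(a_t³/μ).
So a_t = (μ t²/π²)^(1/3) = (1.327×10^11 × (1.17709848×10^7)² / π²)^(1/3) = 1.2305×10^8 km.
Since a_t = (r₁ + r₂)/2, r₂ = 2a_t − r₁ = 2×1.2305×10^8 − 7.56976×10^7 = 1.704024×10^8 km.
In AU: r₂ = 1.704024×10^8 / 1.496×10^8 = 1.14 AU.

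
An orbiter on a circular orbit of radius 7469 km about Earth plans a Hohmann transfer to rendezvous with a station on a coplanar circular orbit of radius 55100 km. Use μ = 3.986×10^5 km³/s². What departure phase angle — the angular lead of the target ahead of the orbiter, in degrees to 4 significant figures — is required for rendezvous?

φ = 103.0°

Semi-major axis of the transfer orbit: a_t = (7469 + 55100)/2 = 31284.5 km.
Transfer time t = π√(a_t³/μ) = 27530 s.
The target's mean motion on its circular orbit is ω₂ = √(μ/r₂³) = 4.881×10^-5 rad/s.
Angle swept by the target during transfer: ω₂·t = 1.344 rad = 77.01°.
Arrival is 180° from departure on the ellipse, so φ = 180° − 77.01° = 103.0°.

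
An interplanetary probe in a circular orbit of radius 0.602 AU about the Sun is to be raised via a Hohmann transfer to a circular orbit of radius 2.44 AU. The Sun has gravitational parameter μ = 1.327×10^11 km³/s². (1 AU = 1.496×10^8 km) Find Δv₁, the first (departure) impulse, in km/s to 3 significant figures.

Δv₁ = 10.2 km/s

In km: r₁ = 0.602 × 1.496×10^8 = 9.00592×10^7 km; r₂ = 2.44 × 1.496×10^8 = 3.65024×10^8 km.
The Hohmann ellipse has a_t = (r₁ + r₂)/2 = 2.275416×10^8 km.
Circular speed at r = 9.00592×10^7 km: v_c = √(μ/r) = 38.39 km/s.
Transfer-orbit speed at the same r (vis-viva, a = a_t): v_t = √[μ(2/r − 1/a_t)] = 48.62 km/s.
Δv₁ = |v_t − v_c| = |48.62 − 38.39| = 10.23 km/s.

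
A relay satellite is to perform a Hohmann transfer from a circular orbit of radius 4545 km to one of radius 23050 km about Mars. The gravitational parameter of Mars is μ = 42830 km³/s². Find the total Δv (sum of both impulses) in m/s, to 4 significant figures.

Δv = 1479 m/s

Semi-major axis of the transfer orbit: a_t = (4545 + 23050)/2 = 13797.5 km.
At r₁ the circular-orbit speed is v₁ = √(μ/r₁) = 3.070 km/s.
On the transfer ellipse at r₁, vis-viva gives v_p = √[μ(2/r₁ − 1/a_t)] = 3.968 km/s.
First burn Δv₁ = |v_p − v₁| = 0.8980 km/s.
Circular speed at r₂: v₂ = √(μ/r₂) = 1.36313 km/s.
Transfer-orbit speed at r₂: v_a = √[μ(2/r₂ − 1/a_t)] = 0.782358 km/s.
Second burn Δv₂ = |v₂ − v_a| = 0.5808 km/s.
Total Δv = Δv₁ + Δv₂ = 1.479 km/s.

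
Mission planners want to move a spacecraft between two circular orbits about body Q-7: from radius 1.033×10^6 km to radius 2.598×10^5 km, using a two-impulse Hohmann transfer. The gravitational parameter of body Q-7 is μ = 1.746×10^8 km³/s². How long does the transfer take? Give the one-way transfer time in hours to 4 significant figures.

Semi-major axis of the transfer orbit: a_t = (1.033×10^6 + 2.598×10^5)/2 = 6.464×10^5 km.
By Kepler's third law the transfer-orbit period is T = 2π√(a_t³/μ), so t = T/2 = 1.2356×10^5 s.
Converting: 1.2356×10^5 s ÷ 3600 s/hour = 34.32 hours.

t = 34.32 hours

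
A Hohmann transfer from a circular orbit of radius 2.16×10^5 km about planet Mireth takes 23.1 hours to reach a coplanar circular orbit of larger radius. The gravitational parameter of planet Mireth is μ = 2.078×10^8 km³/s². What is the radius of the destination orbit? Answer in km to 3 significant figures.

Transfer time t = 23.1 hours = 83160 s, and t = π√(a_t³/μ).
So a_t = (μ t²/π²)^(1/3) = (2.078×10^8 × (83160)² / π²)^(1/3) = 5.2609×10^5 km.
Since a_t = (r₁ + r₂)/2, r₂ = 2a_t − r₁ = 2×5.2609×10^5 − 2.160×10^5 = 8.3618×10^5 km.

r₂ = 8.36×10^5 km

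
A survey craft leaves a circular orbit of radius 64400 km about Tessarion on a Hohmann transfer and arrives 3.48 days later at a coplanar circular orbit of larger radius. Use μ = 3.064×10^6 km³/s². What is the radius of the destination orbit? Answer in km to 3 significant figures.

r₂ = 5.43×10^5 km

Transfer time t = 3.48 days = 3.00672×10^5 s, and t = π√(a_t³/μ).
So a_t = (μ t²/π²)^(1/3) = (3.064×10^6 × (3.00672×10^5)² / π²)^(1/3) = 3.0390×10^5 km.
Since a_t = (r₁ + r₂)/2, r₂ = 2a_t − r₁ = 2×3.0390×10^5 − 64400 = 5.434×10^5 km.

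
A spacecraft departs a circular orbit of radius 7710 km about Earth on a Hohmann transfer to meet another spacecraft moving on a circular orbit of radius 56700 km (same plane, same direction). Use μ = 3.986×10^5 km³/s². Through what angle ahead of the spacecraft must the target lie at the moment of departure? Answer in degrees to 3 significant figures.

φ = 103°

The Hohmann ellipse has a_t = (r₁ + r₂)/2 = 32205 km.
Transfer time t = π√(a_t³/μ) = 28760 s.
The target's mean motion on its circular orbit is ω₂ = √(μ/r₂³) = 4.676×10^-5 rad/s.
Angle swept by the target during transfer: ω₂·t = 1.3448 rad = 77.05°.
Arrival is 180° from departure on the ellipse, so φ = 180° − 77.05° = 103°.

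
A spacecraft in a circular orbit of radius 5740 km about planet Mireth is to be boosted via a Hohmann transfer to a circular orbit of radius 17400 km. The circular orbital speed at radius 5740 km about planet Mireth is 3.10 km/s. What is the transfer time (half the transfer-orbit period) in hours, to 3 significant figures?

t = 4.62 hours

From the circular-orbit relation v² = μ/r at r = 5740 km: μ = v²r = (3.10)² × 5740 = 55161.4 km³/s².
The Hohmann ellipse has a_t = (r₁ + r₂)/2 = 11570 km.
Half the transfer-orbit period gives t = π√(a_t³/μ) = 16647 s.
Converting: 16647 s ÷ 3600 s/hour = 4.62 hours.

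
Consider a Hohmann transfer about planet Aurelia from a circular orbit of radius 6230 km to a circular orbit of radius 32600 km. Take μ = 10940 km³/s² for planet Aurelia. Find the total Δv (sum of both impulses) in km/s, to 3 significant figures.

Δv = 0.643 km/s

The Hohmann ellipse has a_t = (r₁ + r₂)/2 = 19415 km.
Circular speed at r₁: v₁ = √(μ/r₁) = √(10940/6230) = 1.325 km/s.
On the transfer ellipse at r₁, vis-viva gives v_p = √[μ(2/r₁ − 1/a_t)] = 1.717 km/s.
First burn Δv₁ = |v_p − v₁| = 0.3920 km/s.
At r₂, v₂ = √(μ/r₂) = 0.5793 km/s.
Transfer-orbit speed at r₂: v_a = √[μ(2/r₂ − 1/a_t)] = 0.3282 km/s.
Second burn Δv₂ = |v₂ − v_a| = 0.2511 km/s.
Total Δv = Δv₁ + Δv₂ = 0.6431 km/s.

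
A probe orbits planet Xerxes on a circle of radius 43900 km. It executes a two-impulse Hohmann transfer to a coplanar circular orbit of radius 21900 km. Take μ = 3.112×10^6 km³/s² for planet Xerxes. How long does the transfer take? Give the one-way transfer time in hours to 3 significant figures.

The Hohmann ellipse has a_t = (r₁ + r₂)/2 = 32900 km.
By Kepler's third law the transfer-orbit period is T = 2π√(a_t³/μ), so t = T/2 = 10630 s.
Converting: 10630 s ÷ 3600 s/hour = 2.95 hours.

t = 2.95 hours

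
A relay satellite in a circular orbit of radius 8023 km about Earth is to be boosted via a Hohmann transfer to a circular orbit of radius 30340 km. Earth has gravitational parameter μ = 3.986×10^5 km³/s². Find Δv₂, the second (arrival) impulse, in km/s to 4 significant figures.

Transfer-ellipse semi-major axis a_t = (r₁ + r₂)/2 = (8023 + 30340)/2 = 19181.5 km.
Circular speed at r = 30340 km: v_c = √(μ/r) = 3.6246 km/s.
Transfer-orbit speed at the same r (vis-viva, a = a_t): v_t = √[μ(2/r − 1/a_t)] = 2.3442 km/s.
Δv₂ = |v_t − v_c| = |2.3442 − 3.6246| = 1.280 km/s.

Δv₂ = 1.280 km/s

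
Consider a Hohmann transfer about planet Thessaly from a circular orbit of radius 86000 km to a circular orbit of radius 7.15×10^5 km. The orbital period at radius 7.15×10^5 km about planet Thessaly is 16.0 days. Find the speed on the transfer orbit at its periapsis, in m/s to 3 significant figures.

v = 12500 m/s

From Kepler's third law T² = 4π²r³/μ at r = 7.15×10^5 km, T = 16.0 days = 16.0 × 86400 s = 1.3824×10^6 s: μ = 4π²r³/T² = 7.55110×10^6 km³/s².
Semi-major axis of the transfer orbit: a_t = (86000 + 7.150×10^5)/2 = 4.005×10^5 km.
The periapsis of the transfer ellipse is at r = 86000 km.
Applying v² = μ(2/r − 1/a_t): v = 12.52 km/s.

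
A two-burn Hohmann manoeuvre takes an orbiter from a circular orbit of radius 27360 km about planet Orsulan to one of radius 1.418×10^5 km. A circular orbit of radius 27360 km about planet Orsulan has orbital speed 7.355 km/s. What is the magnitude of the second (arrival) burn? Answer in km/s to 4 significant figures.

From the circular-orbit relation v² = μ/r at r = 27360 km: μ = v²r = (7.355)² × 27360 = 1.48007×10^6 km³/s².
The Hohmann ellipse has a_t = (r₁ + r₂)/2 = 84580 km.
On the circular orbit at r = 1.418×10^5 km, v_c = √(μ/r) = 3.2307 km/s.
Transfer-orbit speed at the same r (vis-viva, a = a_t): v_t = √[μ(2/r − 1/a_t)] = 1.8375 km/s.
Δv₂ = |v_t − v_c| = |1.8375 − 3.2307| = 1.393 km/s.

Δv₂ = 1.393 km/s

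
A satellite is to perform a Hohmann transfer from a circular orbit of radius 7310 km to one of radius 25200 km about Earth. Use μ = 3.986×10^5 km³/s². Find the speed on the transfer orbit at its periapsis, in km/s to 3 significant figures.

Semi-major axis of the transfer orbit: a_t = (7310 + 25200)/2 = 16255 km.
The periapsis of the transfer ellipse is at r = 7310 km.
From the vis-viva equation, v = √[μ(2/r − 1/a_t)] = 9.194 km/s.

v = 9.19 km/s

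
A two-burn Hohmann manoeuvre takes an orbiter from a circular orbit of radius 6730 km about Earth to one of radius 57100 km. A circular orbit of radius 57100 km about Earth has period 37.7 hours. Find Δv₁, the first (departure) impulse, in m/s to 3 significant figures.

Δv₁ = 2600 m/s

From Kepler's third law T² = 4π²r³/μ at r = 57100 km, T = 37.7 hours = 37.7 × 3600 s = 1.3572×10^5 s: μ = 4π²r³/T² = 3.99007×10^5 km³/s².
The Hohmann ellipse has a_t = (r₁ + r₂)/2 = 31915 km.
Circular speed at r = 6730 km: v_c = √(μ/r) = 7.6999 km/s.
Vis-viva on the transfer ellipse at r = 6730 km gives v_t = √[μ(2/r − 1/a_t)] = 10.299 km/s.
Δv₁ = |v_t − v_c| = |10.299 − 7.6999| = 2.599 km/s.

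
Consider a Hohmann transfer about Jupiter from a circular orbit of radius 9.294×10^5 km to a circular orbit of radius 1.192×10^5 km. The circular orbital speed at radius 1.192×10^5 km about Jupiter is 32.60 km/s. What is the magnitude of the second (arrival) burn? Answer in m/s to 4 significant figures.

Δv₂ = 10800 m/s

From the circular-orbit relation v² = μ/r at r = 1.192×10^5 km: μ = v²r = (32.60)² × 1.192×10^5 = 1.26681×10^8 km³/s².
Transfer-ellipse semi-major axis a_t = (r₁ + r₂)/2 = (9.294×10^5 + 1.192×10^5)/2 = 5.243×10^5 km.
On the circular orbit at r = 1.192×10^5 km, v_c = √(μ/r) = 32.60 km/s.
Transfer-orbit speed at the same r (vis-viva, a = a_t): v_t = √[μ(2/r − 1/a_t)] = 43.40 km/s.
Δv₂ = |v_t − v_c| = |43.40 − 32.60| = 10.80 km/s.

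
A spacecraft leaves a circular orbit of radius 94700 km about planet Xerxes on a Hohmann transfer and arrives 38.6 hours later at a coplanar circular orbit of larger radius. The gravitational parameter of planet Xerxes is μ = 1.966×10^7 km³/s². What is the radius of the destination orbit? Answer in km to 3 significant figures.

Transfer time t = 38.6 hours = 1.3896×10^5 s, and t = π√(a_t³/μ).
So a_t = (μ t²/π²)^(1/3) = (1.966×10^7 × (1.3896×10^5)² / π²)^(1/3) = 3.3756×10^5 km.
Since a_t = (r₁ + r₂)/2, r₂ = 2a_t − r₁ = 2×3.3756×10^5 − 94700 = 5.8042×10^5 km.

r₂ = 5.80×10^5 km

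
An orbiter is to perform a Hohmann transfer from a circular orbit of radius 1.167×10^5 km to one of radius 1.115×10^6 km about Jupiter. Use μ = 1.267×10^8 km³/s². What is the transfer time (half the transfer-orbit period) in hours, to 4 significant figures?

The Hohmann ellipse has a_t = (r₁ + r₂)/2 = 6.1585×10^5 km.
Half the transfer-orbit period gives t = π√(a_t³/μ) = 1.349×10^5 s.
Converting: 1.349×10^5 s ÷ 3600 s/hour = 37.47 hours.

t = 37.47 hours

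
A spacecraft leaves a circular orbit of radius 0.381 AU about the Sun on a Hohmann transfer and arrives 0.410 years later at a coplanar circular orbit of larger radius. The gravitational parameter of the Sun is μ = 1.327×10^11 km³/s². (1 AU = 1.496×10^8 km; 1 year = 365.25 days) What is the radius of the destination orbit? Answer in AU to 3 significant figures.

In km: r₁ = 0.381 × 1.496×10^8 = 5.69976×10^7 km.
Transfer time t = 0.410 years × 365.25 × 86400 s = 1.2938616×10^7 s, and t = π√(a_t³/μ).
So a_t = (μ t²/π²)^(1/3) = (1.327×10^11 × (1.2938616×10^7)² / π²)^(1/3) = 1.3105×10^8 km.
Since a_t = (r₁ + r₂)/2, r₂ = 2a_t − r₁ = 2×1.3105×10^8 − 5.69976×10^7 = 2.051024×10^8 km.
In AU: r₂ = 2.051024×10^8 / 1.496×10^8 = 1.37 AU.

r₂ = 1.37 AU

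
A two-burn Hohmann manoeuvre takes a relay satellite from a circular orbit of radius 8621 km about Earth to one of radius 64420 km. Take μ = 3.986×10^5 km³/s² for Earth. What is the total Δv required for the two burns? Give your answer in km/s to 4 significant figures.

Δv = 3.510 km/s

The Hohmann ellipse has a_t = (r₁ + r₂)/2 = 36520.5 km.
At r₁ the circular-orbit speed is v₁ = √(μ/r₁) = 6.800 km/s.
On the transfer ellipse at r₁, vis-viva gives v_p = √[μ(2/r₁ − 1/a_t)] = 9.031 km/s.
First burn Δv₁ = |v_p − v₁| = 2.231 km/s.
Circular speed at r₂: v₂ = √(μ/r₂) = 2.4875 km/s.
Transfer-orbit speed at r₂: v_a = √[μ(2/r₂ − 1/a_t)] = 1.2086 km/s.
Second burn Δv₂ = |v₂ − v_a| = 1.279 km/s.
Δv = Δv₁ + Δv₂ = 2.231 + 1.279 = 3.510 km/s.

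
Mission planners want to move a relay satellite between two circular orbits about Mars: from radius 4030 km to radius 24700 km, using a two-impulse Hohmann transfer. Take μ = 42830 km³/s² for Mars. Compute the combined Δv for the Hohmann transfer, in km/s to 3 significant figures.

The Hohmann ellipse has a_t = (r₁ + r₂)/2 = 14365 km.
Circular speed at r₁: v₁ = √(μ/r₁) = √(42830/4030) = 3.260 km/s.
Transfer-orbit speed at r₁ (vis-viva): v_p = √[μ(2/r₁ − 1/a_t)] = 4.275 km/s.
First burn Δv₁ = |v_p − v₁| = 1.015 km/s.
Circular speed at r₂: v₂ = √(μ/r₂) = 1.3168 km/s.
Transfer-orbit speed at r₂: v_a = √[μ(2/r₂ − 1/a_t)] = 0.69747 km/s.
Second burn Δv₂ = |v₂ − v_a| = 0.6193 km/s.
Total Δv = Δv₁ + Δv₂ = 1.634 km/s.

Δv = 1.63 km/s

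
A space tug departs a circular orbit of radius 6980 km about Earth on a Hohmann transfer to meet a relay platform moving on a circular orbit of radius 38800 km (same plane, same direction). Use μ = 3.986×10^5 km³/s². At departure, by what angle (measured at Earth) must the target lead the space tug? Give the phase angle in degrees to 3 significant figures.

φ = 98.4°

Transfer-ellipse semi-major axis a_t = (r₁ + r₂)/2 = (6980 + 38800)/2 = 22890 km.
The half-period of the transfer ellipse is t = π√(a_t³/μ) = 17232.6 s.
The target's mean motion on its circular orbit is ω₂ = √(μ/r₂³) = 8.26078×10^-5 rad/s.
Angle swept by the target during transfer: ω₂·t = 1.4235 rad = 81.56°.
Arrival is 180° from departure on the ellipse, so φ = 180° − 81.56° = 98.4°.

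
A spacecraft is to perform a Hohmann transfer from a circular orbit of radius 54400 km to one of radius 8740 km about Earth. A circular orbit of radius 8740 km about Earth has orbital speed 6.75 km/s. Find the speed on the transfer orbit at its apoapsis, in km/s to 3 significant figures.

From the circular-orbit relation v² = μ/r at r = 8740 km: μ = v²r = (6.75)² × 8740 = 3.98216×10^5 km³/s².
Semi-major axis of the transfer orbit: a_t = (54400 + 8740)/2 = 31570 km.
The apoapsis of the transfer ellipse is at r = 54400 km.
Vis-viva: v = √[μ(2/r − 1/a_t)] = √[3.98216×10^5 × (2/54400 − 1/31570)] = 1.424 km/s.

v = 1.42 km/s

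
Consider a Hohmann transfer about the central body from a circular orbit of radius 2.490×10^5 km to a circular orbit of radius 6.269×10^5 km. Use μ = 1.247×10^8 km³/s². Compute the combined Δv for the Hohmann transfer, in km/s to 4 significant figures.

Transfer-ellipse semi-major axis a_t = (r₁ + r₂)/2 = (2.490×10^5 + 6.269×10^5)/2 = 4.3795×10^5 km.
Circular speed at r₁: v₁ = √(μ/r₁) = √(1.247×10^8/2.490×10^5) = 22.3786 km/s.
Transfer-orbit speed at r₁ (vis-viva): v_p = √[μ(2/r₁ − 1/a_t)] = 26.7744 km/s.
First burn Δv₁ = |v_p − v₁| = 4.396 km/s.
Circular speed at r₂: v₂ = √(μ/r₂) = 14.104 km/s.
Transfer-orbit speed at r₂: v_a = √[μ(2/r₂ − 1/a_t)] = 10.635 km/s.
Second burn Δv₂ = |v₂ − v_a| = 3.469 km/s.
Δv = Δv₁ + Δv₂ = 4.396 + 3.469 = 7.865 km/s.

Δv = 7.865 km/s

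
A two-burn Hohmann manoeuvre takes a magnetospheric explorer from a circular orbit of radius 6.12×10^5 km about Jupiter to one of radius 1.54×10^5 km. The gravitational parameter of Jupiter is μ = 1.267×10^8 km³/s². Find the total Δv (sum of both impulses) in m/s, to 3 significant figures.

Semi-major axis of the transfer orbit: a_t = (6.120×10^5 + 1.540×10^5)/2 = 3.830×10^5 km.
Circular speed at r₁: v₁ = √(μ/r₁) = √(1.267×10^8/6.120×10^5) = 14.3884 km/s.
Transfer-orbit speed at r₁ (vis-viva equation): v_a = √[μ(2/r₁ − 1/a_t)] = 9.12375 km/s.
First burn Δv₁ = |v_a − v₁| = 5.265 km/s.
Circular speed at r₂: v₂ = √(μ/r₂) = 28.683 km/s.
Transfer-orbit speed at r₂: v_p = √[μ(2/r₂ − 1/a_t)] = 36.258 km/s.
Second burn Δv₂ = |v₂ − v_p| = 7.575 km/s.
Total Δv = Δv₁ + Δv₂ = 12.84 km/s.

Δv = 12800 m/s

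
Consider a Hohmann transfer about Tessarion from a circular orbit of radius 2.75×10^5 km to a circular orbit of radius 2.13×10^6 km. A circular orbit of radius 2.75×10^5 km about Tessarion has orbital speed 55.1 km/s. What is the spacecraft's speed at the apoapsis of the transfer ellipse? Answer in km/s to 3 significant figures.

From the circular-orbit relation v² = μ/r at r = 2.75×10^5 km: μ = v²r = (55.1)² × 2.75×10^5 = 8.34903×10^8 km³/s².
Transfer-ellipse semi-major axis a_t = (r₁ + r₂)/2 = (2.750×10^5 + 2.130×10^6)/2 = 1.2025×10^6 km.
The apoapsis of the transfer ellipse is at r = 2.130×10^6 km.
Applying v² = μ(2/r − 1/a_t): v = 9.468 km/s.

v = 9.47 km/s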